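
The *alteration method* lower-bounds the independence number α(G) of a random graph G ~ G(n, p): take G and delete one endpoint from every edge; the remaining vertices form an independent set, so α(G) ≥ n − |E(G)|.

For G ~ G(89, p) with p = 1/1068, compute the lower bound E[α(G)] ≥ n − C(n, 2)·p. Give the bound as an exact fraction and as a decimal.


E[|E(G)|] = C(89, 2)·p = 3916 · (1/1068) = 11/3.
E[α(G)] ≥ n − E[|E(G)|] = 89 − 11/3 = 256/3.
Numerically: ≈ 85.333.
(This is only a lower bound; the true E[α(G)] may be larger.)

E[α(G)] ≥ 256/3 ≈ 85.333.


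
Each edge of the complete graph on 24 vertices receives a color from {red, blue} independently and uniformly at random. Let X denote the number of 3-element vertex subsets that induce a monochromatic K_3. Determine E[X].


Let X = Σ_S X_S over the C(24, 3) = 2024 subsets S of size 3, where X_S = 1 if the K_3 on S is monochromatic.
For a fixed S, the K_3 on S has C(3, 2) = 3 edges. P[all 3 edges red] = (1/2)^3, and likewise for blue, so P[monochromatic] = 2·(1/2)^3 = 2^{1 − 3} = 1/4.
By linearity: E[X] = C(24, 3) · 2^{1 − 3} = 2024 · 1/4 = 506.
Numerically: E[X] ≈ 506.0000.

E[X] = C(24,3)·2^(1−C(3,2)) = 506 ≈ 506.0000.


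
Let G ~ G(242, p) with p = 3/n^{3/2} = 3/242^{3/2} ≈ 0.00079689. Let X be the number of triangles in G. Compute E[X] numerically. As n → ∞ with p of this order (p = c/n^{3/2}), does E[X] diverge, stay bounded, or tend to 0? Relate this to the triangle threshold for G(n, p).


Number of potential triangles: C(242, 3) = 2332880.
Each occurs with probability p³ ≈ (0.00079689)³ ≈ 5.0605138e-10.
By linearity: E[X] = C(242, 3)·p³ ≈ 2332880 · 5.0605138e-10 ≈ 0.00118.
Since α = 3/2 > 1, p = c/n^{3/2} = o(1/n) is below the triangle threshold p ~ 1/n. Asymptotically E[X] ~ (c³/6)·n^{3(1−α)} = (3³/6)·n^{-1.5} → 0, so by Markov's inequality G has no triangles w.h.p.

E[X] ≈ 0.00118; in regime p = Θ(1/n^{3/2}) E[X] tends to 0 (below the triangle threshold p ~ 1/n).


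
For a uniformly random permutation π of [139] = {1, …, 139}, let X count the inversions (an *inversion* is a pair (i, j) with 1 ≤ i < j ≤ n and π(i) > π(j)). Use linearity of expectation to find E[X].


Write X = Σ X_I over the C(139, 2) = 9591 pairs i < j, with X_I the indicator of one inversion.
There are 9591 indicators.
For each fixed pair i < j, the values π(i) and π(j) are two distinct elements of {1, …, 139} in uniformly random order; by symmetry P[π(i) > π(j)] = 1/2.
By linearity: E[X] = 9591 · (1/2) = C(139, 2) · (1/2) = 9591/2 = 9591/2 ≈ 4795.500.

E[X] = 9591/2 = 4795.500.


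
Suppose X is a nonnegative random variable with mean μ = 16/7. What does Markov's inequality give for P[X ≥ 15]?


μ = E[X] = 16/7, a = 15.
Markov: P[X ≥ 15] ≤ μ/a = (16/7)/15 = 16/105.
Numerically: ≈ 0.152.
(Since a = 15 > μ = 2.286, the bound 16/105 is < 1 and informative.)

P[X ≥ 15] ≤ 16/105 ≈ 0.152.


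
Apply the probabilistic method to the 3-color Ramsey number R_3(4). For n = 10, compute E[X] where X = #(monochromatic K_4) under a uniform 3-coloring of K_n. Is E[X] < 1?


E[X] = C(10, 4) · 3^{1 − 6} = 210 · 3^{−5} = 210/243.
As a reduced fraction: E[X] = 70/81 ≈ 0.864.
Is E[X] < 1? YES.
Since E[X] < 1, there exists a 3-coloring of K_{10} with no monochromatic K_4; hence R_3(4) > 10.

E[X] = 70/81 ≈ 0.864; E[X] < 1, so R_3(4) > 10.


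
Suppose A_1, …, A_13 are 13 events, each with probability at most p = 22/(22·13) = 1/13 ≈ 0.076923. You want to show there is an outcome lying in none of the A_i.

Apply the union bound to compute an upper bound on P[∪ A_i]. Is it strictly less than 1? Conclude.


Union bound: P[∪_{i=1}^{13} A_i] ≤ Σ_i P[A_i] ≤ 13·p = 13·(1/13) = 1.
Numerically: 1 ≈ 1.000000.
Is 1 < 1? NO.
Since the bound 1 is ≥ 1, the union bound is uninformative here; it does NOT by itself certify existence.

13·p = 1 ≈ 1.000000; existence NOT certified by the union bound.


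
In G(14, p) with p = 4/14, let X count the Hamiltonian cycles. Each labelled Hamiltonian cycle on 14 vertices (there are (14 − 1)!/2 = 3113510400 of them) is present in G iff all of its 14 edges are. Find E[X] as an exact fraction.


K_14 has (14 − 1)!/2 = 3113510400 labelled Hamiltonian cycles.
For each such Hamiltonian cycle H, let X_H = 1 if all 14 edges of H are present in G. Then P[X_H = 1] = p^{14} = (2/7)^{14} = 16384/678223072849.
By linearity of expectation: E[X] = Σ_H E[X_H] = 3113510400 · p^{14} = 3113510400 · 16384/678223072849 = 7287393484800/96889010407.
Numerically: E[X] ≈ 75.2.

E[X] = 3113510400 · (2/7)^{14} = 7287393484800/96889010407 ≈ 75.2.


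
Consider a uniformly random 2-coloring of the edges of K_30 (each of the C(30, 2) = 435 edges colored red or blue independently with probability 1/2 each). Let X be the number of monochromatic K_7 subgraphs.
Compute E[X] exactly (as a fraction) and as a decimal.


Let X = Σ_S X_S over the C(30, 7) = 2035800 subsets S of size 7, where X_S = 1 if the K_7 on S is monochromatic.
For a fixed S, the K_7 on S has C(7, 2) = 21 edges. P[all 21 edges red] = (1/2)^21, and likewise for blue, so P[monochromatic] = 2·(1/2)^21 = 2^{1 − 21} = 1/1048576.
By linearity: E[X] = C(30, 7) · 2^{1 − 21} = 2035800 · 1/1048576 = 254475/131072.
Numerically: E[X] ≈ 1.9415.

E[X] = C(30,7)·2^(1−C(7,2)) = 254475/131072 ≈ 1.9415.


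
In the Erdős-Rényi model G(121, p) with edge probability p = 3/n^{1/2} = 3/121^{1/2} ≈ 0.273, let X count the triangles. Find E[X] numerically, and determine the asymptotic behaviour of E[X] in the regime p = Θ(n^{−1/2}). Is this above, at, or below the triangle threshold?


Number of potential triangles: C(121, 3) = 287980.
Each occurs with probability p³ ≈ (0.273)³ ≈ 2.02855e-02.
By linearity: E[X] = C(121, 3)·p³ ≈ 287980 · 2.02855e-02 ≈ 5841.818.
Since α = 1/2 < 1, p = c/n^{1/2} ≫ 1/n is above the triangle threshold p ~ 1/n. Asymptotically E[X] ~ (c³/6)·n^{3(1−α)} = (3³/6)·n^{1.5} → ∞; triangles are abundant w.h.p.

E[X] ≈ 5841.818; in regime p = Θ(1/n^{1/2}) E[X] diverges (above the triangle threshold p ~ 1/n).


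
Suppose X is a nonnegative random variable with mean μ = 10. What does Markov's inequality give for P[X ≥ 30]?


μ = E[X] = 10, a = 30.
Markov: P[X ≥ 30] ≤ μ/a = (10)/30 = 1/3.
Numerically: ≈ 0.3333.
(Since a = 30 > μ = 10.0000, the bound 1/3 is < 1 and informative.)

P[X ≥ 30] ≤ 1/3 ≈ 0.3333.


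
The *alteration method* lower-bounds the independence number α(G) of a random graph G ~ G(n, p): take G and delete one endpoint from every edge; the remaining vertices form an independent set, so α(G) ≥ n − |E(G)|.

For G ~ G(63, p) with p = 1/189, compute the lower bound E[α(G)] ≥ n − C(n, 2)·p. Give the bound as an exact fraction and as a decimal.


E[|E(G)|] = C(63, 2)·p = 1953 · (1/189) = 31/3.
E[α(G)] ≥ n − E[|E(G)|] = 63 − 31/3 = 158/3.
Numerically: ≈ 52.667.
(This is only a lower bound; the true E[α(G)] may be larger.)

E[α(G)] ≥ 158/3 ≈ 52.667.


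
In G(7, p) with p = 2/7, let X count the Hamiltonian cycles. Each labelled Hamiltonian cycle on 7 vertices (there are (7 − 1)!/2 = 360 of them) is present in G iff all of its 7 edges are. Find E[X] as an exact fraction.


K_7 has (7 − 1)!/2 = 360 labelled Hamiltonian cycles.
For each such Hamiltonian cycle H, let X_H = 1 if all 7 edges of H are present in G. Then P[X_H = 1] = p^{7} = (2/7)^{7} = 128/823543.
By linearity: E[X] = Σ_H E[X_H] = 360 · p^{7} = 360 · 128/823543 = 46080/823543.
Numerically: E[X] ≈ 0.05595.

E[X] = 360 · (2/7)^{7} = 46080/823543 ≈ 0.05595.


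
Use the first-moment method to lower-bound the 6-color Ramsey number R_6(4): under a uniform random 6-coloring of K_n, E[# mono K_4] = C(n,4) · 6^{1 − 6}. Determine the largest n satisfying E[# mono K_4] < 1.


We need C(n, 4) · 6^{1 − 6} < 1, i.e. C(n, 4) < 6^{6 − 1} = 7776.
Check values of n near the boundary:
  n = 16: C(16, 4) = 1820; 1820 < 7776? YES
  n = 17: C(17, 4) = 2380; 2380 < 7776? YES
  n = 18: C(18, 4) = 3060; 3060 < 7776? YES
  n = 19: C(19, 4) = 3876; 3876 < 7776? YES
  n = 20: C(20, 4) = 4845; 4845 < 7776? YES
  n = 21: C(21, 4) = 5985; 5985 < 7776? YES
  n = 22: C(22, 4) = 7315; 7315 < 7776? YES
  n = 23: C(23, 4) = 8855; 8855 < 7776? NO
The largest n with C(n, 4) < 7776 is n = 22 (where E[X] = 7315/7776 ≈ 0.94072). Hence R_6(4) > 22, i.e. R_6(4) ≥ 23.

Largest n = 22; hence R_6(4) > 22.


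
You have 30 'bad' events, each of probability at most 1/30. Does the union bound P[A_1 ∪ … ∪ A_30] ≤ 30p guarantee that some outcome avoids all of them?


Union bound: P[∪_{i=1}^{30} A_i] ≤ Σ_i P[A_i] ≤ 30·p = 30·(1/30) = 1.
Numerically: 1 ≈ 1.0000.
Is 1 < 1? NO.
Since the bound 1 is ≥ 1, the union bound is uninformative here; it does NOT by itself certify existence.

30·p = 1 ≈ 1.0000; existence NOT certified by the union bound.


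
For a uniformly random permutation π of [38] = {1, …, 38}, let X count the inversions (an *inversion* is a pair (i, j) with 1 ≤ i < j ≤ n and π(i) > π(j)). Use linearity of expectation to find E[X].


Write X = Σ X_I over the C(38, 2) = 703 pairs i < j, with X_I the indicator of one inversion.
There are 703 indicators.
For each fixed pair i < j, the values π(i) and π(j) are two distinct elements of {1, …, 38} in uniformly random order; by symmetry P[π(i) > π(j)] = 1/2.
By linearity: E[X] = 703 · (1/2) = C(38, 2) · (1/2) = 703/2 = 703/2 ≈ 351.50000.

E[X] = 703/2 = 351.50000.


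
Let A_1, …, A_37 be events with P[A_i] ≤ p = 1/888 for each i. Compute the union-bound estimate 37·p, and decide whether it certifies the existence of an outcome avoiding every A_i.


Union bound: P[∪_{i=1}^{37} A_i] ≤ Σ_i P[A_i] ≤ 37·p = 37·(1/888) = 1/24.
Numerically: 1/24 ≈ 0.0417.
Is 1/24 < 1? YES.
Since P[∪ A_i] ≤ 1/24 < 1, the complement has P[∩ A_i^c] ≥ 1 − 1/24 = 23/24 > 0, so some outcome avoids every A_i.

37·p = 1/24 ≈ 0.0417; existence CERTIFIED by the union bound.


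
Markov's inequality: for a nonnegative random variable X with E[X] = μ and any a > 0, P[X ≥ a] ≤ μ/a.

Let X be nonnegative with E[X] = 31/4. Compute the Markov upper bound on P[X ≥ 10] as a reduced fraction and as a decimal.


μ = E[X] = 31/4, a = 10.
Markov: P[X ≥ 10] ≤ μ/a = (31/4)/10 = 31/40.
Numerically: ≈ 0.7750.
(Since a = 10 > μ = 7.7500, the bound 31/40 is < 1 and informative.)

P[X ≥ 10] ≤ 31/40 ≈ 0.7750.


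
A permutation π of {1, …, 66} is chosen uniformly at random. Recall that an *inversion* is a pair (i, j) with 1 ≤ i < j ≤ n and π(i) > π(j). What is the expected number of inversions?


Write X = Σ X_I over the C(66, 2) = 2145 pairs i < j, with X_I the indicator of one inversion.
There are 2145 indicators.
For each fixed pair i < j, the values π(i) and π(j) are two distinct elements of {1, …, 66} in uniformly random order; by symmetry P[π(i) > π(j)] = 1/2.
By linearity: E[X] = 2145 · (1/2) = C(66, 2) · (1/2) = 2145/2 = 2145/2 ≈ 1072.500.

E[X] = 2145/2 = 1072.500.


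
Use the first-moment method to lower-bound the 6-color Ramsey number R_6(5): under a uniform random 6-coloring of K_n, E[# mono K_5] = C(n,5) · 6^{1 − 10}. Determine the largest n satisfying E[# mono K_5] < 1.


We need C(n, 5) · 6^{1 − 10} < 1, i.e. C(n, 5) < 6^{10 − 1} = 10077696.
Check values of n near the boundary:
  n = 63: C(63, 5) = 7028847; 7028847 < 10077696? YES
  n = 64: C(64, 5) = 7624512; 7624512 < 10077696? YES
  n = 65: C(65, 5) = 8259888; 8259888 < 10077696? YES
  n = 66: C(66, 5) = 8936928; 8936928 < 10077696? YES
  n = 67: C(67, 5) = 9657648; 9657648 < 10077696? YES
  n = 68: C(68, 5) = 10424128; 10424128 < 10077696? NO
  n = 69: C(69, 5) = 11238513; 11238513 < 10077696? NO
  n = 70: C(70, 5) = 12103014; 12103014 < 10077696? NO
The largest n with C(n, 5) < 10077696 is n = 67 (where E[X] = 67067/69984 ≈ 0.9583190). Hence R_6(5) > 67, i.e. R_6(5) ≥ 68.

Largest n = 67; hence R_6(5) > 67.


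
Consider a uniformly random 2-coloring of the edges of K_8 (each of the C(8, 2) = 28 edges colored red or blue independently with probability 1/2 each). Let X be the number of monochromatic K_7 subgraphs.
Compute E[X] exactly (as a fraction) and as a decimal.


Let X = Σ_S X_S over the C(8, 7) = 8 subsets S of size 7, where X_S = 1 if the K_7 on S is monochromatic.
For a fixed S, the K_7 on S has C(7, 2) = 21 edges. P[all 21 edges red] = (1/2)^21, and likewise for blue, so P[monochromatic] = 2·(1/2)^21 = 2^{1 − 21} = 1/1048576.
By linearity of expectation: E[X] = C(8, 7) · 2^{1 − 21} = 8 · 1/1048576 = 1/131072.
Numerically: E[X] ≈ 0.0000.

E[X] = C(8,7)·2^(1−C(7,2)) = 1/131072 ≈ 0.0000.


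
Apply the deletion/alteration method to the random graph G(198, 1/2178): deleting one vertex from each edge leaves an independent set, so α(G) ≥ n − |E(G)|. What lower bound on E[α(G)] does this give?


E[|E(G)|] = C(198, 2)·p = 19503 · (1/2178) = 197/22.
E[α(G)] ≥ n − E[|E(G)|] = 198 − 197/22 = 4159/22.
Numerically: ≈ 189.0455.
(This is only a lower bound; the true E[α(G)] may be larger.)

E[α(G)] ≥ 4159/22 ≈ 189.0455.


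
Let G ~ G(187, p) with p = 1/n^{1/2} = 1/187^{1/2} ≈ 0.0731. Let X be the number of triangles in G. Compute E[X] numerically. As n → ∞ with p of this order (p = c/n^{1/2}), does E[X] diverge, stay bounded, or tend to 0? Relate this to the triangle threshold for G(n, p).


Number of potential triangles: C(187, 3) = 1072445.
Each occurs with probability p³ ≈ (0.0731)³ ≈ 3.91055e-04.
By linearity: E[X] = C(187, 3)·p³ ≈ 1072445 · 3.91055e-04 ≈ 419.385.
Since α = 1/2 < 1, p = c/n^{1/2} ≫ 1/n is above the triangle threshold p ~ 1/n. Asymptotically E[X] ~ (c³/6)·n^{3(1−α)} = (1³/6)·n^{1.5} → ∞; triangles are abundant w.h.p.

E[X] ≈ 419.385; in regime p = Θ(1/n^{1/2}) E[X] diverges (above the triangle threshold p ~ 1/n).


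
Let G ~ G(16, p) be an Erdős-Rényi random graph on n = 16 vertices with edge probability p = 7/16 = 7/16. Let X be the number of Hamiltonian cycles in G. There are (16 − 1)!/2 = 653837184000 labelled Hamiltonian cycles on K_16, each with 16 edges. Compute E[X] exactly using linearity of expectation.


K_16 has (16 − 1)!/2 = 653837184000 labelled Hamiltonian cycles.
For each such Hamiltonian cycle H, let X_H = 1 if all 16 edges of H are present in G. Then P[X_H = 1] = p^{16} = (7/16)^{16} = 33232930569601/18446744073709551616.
By linearity of expectation: E[X] = Σ_H E[X_H] = 653837184000 · p^{16} = 653837184000 · 33232930569601/18446744073709551616 = 21219654042671322112875/18014398509481984.
Numerically: E[X] ≈ 1.1779e+06.

E[X] = 653837184000 · (7/16)^{16} = 21219654042671322112875/18014398509481984 ≈ 1.1779e+06.


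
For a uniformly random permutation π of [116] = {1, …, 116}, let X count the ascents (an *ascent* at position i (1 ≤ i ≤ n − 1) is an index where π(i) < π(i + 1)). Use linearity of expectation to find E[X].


Write X = Σ X_I over i = 1, …, 115, with X_I the indicator of one ascent.
There are 115 indicators.
For each fixed i, the pair (π(i), π(i+1)) is a uniformly random ordered pair of distinct values from {1, …, 116}; by symmetry P[π(i) < π(i+1)] = 1/2.
By linearity: E[X] = 115 · (1/2) = (116 − 1) · (1/2) = 115/2 ≈ 57.500.

E[X] = 115/2 = 57.500.


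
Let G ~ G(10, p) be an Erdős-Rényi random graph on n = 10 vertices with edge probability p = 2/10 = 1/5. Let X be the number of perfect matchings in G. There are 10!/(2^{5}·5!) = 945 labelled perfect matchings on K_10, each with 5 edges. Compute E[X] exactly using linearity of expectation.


K_10 has 10!/(2^{5}·5!) = 945 labelled perfect matchings.
For each such perfect matching H, let X_H = 1 if all 5 edges of H are present in G. Then P[X_H = 1] = p^{5} = (1/5)^{5} = 1/3125.
By linearity of expectation: E[X] = Σ_H E[X_H] = 945 · p^{5} = 945 · 1/3125 = 189/625.
Numerically: E[X] ≈ 0.3024.

E[X] = 945 · (1/5)^{5} = 189/625 ≈ 0.3024.


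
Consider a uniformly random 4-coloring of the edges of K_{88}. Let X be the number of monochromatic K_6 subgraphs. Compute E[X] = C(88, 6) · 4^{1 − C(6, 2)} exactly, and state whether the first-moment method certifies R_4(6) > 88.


E[X] = C(88, 6) · 4^{1 − 15} = 541931236 · 4^{−14} = 541931236/268435456.
As a reduced fraction: E[X] = 135482809/67108864 ≈ 2.018851.
Is E[X] < 1? NO.
Since E[X] ≥ 1, the first-moment bound is inconclusive at n = 88; it does NOT by itself certify R_4(6) > 88.

E[X] = 135482809/67108864 ≈ 2.018851; E[X] ≥ 1; first-moment method inconclusive here.


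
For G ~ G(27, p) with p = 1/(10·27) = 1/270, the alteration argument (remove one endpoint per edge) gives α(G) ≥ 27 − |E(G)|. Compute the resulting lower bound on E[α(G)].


E[|E(G)|] = C(27, 2)·p = 351 · (1/270) = 13/10.
E[α(G)] ≥ n − E[|E(G)|] = 27 − 13/10 = 257/10.
Numerically: ≈ 25.700000.
(This is only a lower bound; the true E[α(G)] may be larger.)

E[α(G)] ≥ 257/10 ≈ 25.700000.


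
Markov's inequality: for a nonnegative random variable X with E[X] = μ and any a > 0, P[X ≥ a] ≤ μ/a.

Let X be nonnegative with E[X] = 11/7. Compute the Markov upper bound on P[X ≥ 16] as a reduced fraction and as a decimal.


μ = E[X] = 11/7, a = 16.
Markov: P[X ≥ 16] ≤ μ/a = (11/7)/16 = 11/112.
Numerically: ≈ 0.09821.
(Since a = 16 > μ = 1.57143, the bound 11/112 is < 1 and informative.)

P[X ≥ 16] ≤ 11/112 ≈ 0.09821.


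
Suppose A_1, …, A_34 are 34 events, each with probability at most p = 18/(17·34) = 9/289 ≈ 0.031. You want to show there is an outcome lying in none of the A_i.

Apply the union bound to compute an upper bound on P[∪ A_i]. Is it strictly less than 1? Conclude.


Union bound: P[∪_{i=1}^{34} A_i] ≤ Σ_i P[A_i] ≤ 34·p = 34·(9/289) = 18/17.
Numerically: 18/17 ≈ 1.059.
Is 18/17 < 1? NO.
Since the bound 18/17 is ≥ 1, the union bound is uninformative here; it does NOT by itself certify existence.

34·p = 18/17 ≈ 1.059; existence NOT certified by the union bound.


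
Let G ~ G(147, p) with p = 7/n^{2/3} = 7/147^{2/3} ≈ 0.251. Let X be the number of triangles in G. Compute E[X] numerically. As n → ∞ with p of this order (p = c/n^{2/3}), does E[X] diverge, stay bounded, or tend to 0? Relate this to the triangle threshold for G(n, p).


Number of potential triangles: C(147, 3) = 518665.
Each occurs with probability p³ ≈ (0.251)³ ≈ 1.58730e-02.
By linearity: E[X] = C(147, 3)·p³ ≈ 518665 · 1.58730e-02 ≈ 8232.778.
Since α = 2/3 < 1, p = c/n^{2/3} ≫ 1/n is above the triangle threshold p ~ 1/n. Asymptotically E[X] ~ (c³/6)·n^{3(1−α)} = (7³/6)·n^{1} → ∞; triangles are abundant w.h.p.

E[X] ≈ 8232.778; in regime p = Θ(1/n^{2/3}) E[X] diverges (above the triangle threshold p ~ 1/n).


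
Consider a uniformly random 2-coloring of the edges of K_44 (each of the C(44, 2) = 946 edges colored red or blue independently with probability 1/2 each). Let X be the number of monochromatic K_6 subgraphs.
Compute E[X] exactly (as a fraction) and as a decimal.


Let X = Σ_S X_S over the C(44, 6) = 7059052 subsets S of size 6, where X_S = 1 if the K_6 on S is monochromatic.
For a fixed S, the K_6 on S has C(6, 2) = 15 edges. P[all 15 edges red] = (1/2)^15, and likewise for blue, so P[monochromatic] = 2·(1/2)^15 = 2^{1 − 15} = 1/16384.
Summing: E[X] = C(44, 6) · 2^{1 − 15} = 7059052 · 1/16384 = 1764763/4096.
Numerically: E[X] ≈ 430.850.

E[X] = C(44,6)·2^(1−C(6,2)) = 1764763/4096 ≈ 430.850.


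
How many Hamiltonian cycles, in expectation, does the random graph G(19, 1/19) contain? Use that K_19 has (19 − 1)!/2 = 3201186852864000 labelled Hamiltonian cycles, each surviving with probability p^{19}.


K_19 has (19 − 1)!/2 = 3201186852864000 labelled Hamiltonian cycles.
For each such Hamiltonian cycle H, let X_H = 1 if all 19 edges of H are present in G. Then P[X_H = 1] = p^{19} = (1/19)^{19} = 1/1978419655660313589123979.
By linearity: E[X] = Σ_H E[X_H] = 3201186852864000 · p^{19} = 3201186852864000 · 1/1978419655660313589123979 = 3201186852864000/1978419655660313589123979.
Numerically: E[X] ≈ 1.618e-09.

E[X] = 3201186852864000 · (1/19)^{19} = 3201186852864000/1978419655660313589123979 ≈ 1.618e-09.


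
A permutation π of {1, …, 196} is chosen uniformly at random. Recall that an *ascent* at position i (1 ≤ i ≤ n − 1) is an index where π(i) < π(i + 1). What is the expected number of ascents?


Write X = Σ X_I over i = 1, …, 195, with X_I the indicator of one ascent.
There are 195 indicators.
For each fixed i, the pair (π(i), π(i+1)) is a uniformly random ordered pair of distinct values from {1, …, 196}; by symmetry P[π(i) < π(i+1)] = 1/2.
By linearity: E[X] = 195 · (1/2) = (196 − 1) · (1/2) = 195/2 ≈ 97.5000.

E[X] = 195/2 = 97.5000.


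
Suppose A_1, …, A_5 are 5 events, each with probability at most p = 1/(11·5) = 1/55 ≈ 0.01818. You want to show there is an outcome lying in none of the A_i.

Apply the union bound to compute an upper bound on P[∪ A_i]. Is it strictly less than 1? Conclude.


Union bound: P[∪_{i=1}^{5} A_i] ≤ Σ_i P[A_i] ≤ 5·p = 5·(1/55) = 1/11.
Numerically: 1/11 ≈ 0.09091.
Is 1/11 < 1? YES.
Since P[∪ A_i] ≤ 1/11 < 1, the complement has P[∩ A_i^c] ≥ 1 − 1/11 = 10/11 > 0, so some outcome avoids every A_i.

5·p = 1/11 ≈ 0.09091; existence CERTIFIED by the union bound.


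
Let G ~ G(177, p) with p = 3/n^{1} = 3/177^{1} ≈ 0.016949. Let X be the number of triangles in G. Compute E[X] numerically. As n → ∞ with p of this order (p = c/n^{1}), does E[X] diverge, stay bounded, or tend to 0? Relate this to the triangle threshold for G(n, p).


Number of potential triangles: C(177, 3) = 908600.
Each occurs with probability p³ ≈ (0.016949)³ ≈ 4.8690470e-06.
By linearity: E[X] = C(177, 3)·p³ ≈ 908600 · 4.8690470e-06 ≈ 4.42402.
Here α = 1, so p = 3/n is exactly at the triangle threshold p ~ 1/n. Asymptotically E[X] → c³/6 = 3³/6 = 9/2 ≈ 4.50000, a bounded constant. In this regime the triangle count is asymptotically Poisson(c³/6).

E[X] ≈ 4.42402; in regime p = Θ(1/n^{1}) E[X] stays bounded (at the triangle threshold p ~ 1/n).


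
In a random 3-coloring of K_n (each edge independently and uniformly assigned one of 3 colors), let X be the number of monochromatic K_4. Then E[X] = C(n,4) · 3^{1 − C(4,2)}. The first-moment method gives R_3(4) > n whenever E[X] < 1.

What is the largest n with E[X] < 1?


We need C(n, 4) · 3^{1 − 6} < 1, i.e. C(n, 4) < 3^{6 − 1} = 243.
Check values of n near the boundary:
  n = 8: C(8, 4) = 70; 70 < 243? YES
  n = 9: C(9, 4) = 126; 126 < 243? YES
  n = 10: C(10, 4) = 210; 210 < 243? YES
  n = 11: C(11, 4) = 330; 330 < 243? NO
  n = 12: C(12, 4) = 495; 495 < 243? NO
The largest n with C(n, 4) < 243 is n = 10 (where E[X] = 70/81 ≈ 0.8642). Hence R_3(4) > 10, i.e. R_3(4) ≥ 11.

Largest n = 10; hence R_3(4) > 10.


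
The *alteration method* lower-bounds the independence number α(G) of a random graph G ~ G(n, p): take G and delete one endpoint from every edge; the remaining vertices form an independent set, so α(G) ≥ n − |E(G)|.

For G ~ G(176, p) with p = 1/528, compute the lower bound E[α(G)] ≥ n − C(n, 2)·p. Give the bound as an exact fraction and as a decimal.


E[|E(G)|] = C(176, 2)·p = 15400 · (1/528) = 175/6.
E[α(G)] ≥ n − E[|E(G)|] = 176 − 175/6 = 881/6.
Numerically: ≈ 146.833333.
(This is only a lower bound; the true E[α(G)] may be larger.)

E[α(G)] ≥ 881/6 ≈ 146.833333.


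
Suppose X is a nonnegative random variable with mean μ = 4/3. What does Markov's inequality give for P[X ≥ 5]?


μ = E[X] = 4/3, a = 5.
Markov: P[X ≥ 5] ≤ μ/a = (4/3)/5 = 4/15.
Numerically: ≈ 0.26667.
(Since a = 5 > μ = 1.33333, the bound 4/15 is < 1 and informative.)

P[X ≥ 5] ≤ 4/15 ≈ 0.26667.


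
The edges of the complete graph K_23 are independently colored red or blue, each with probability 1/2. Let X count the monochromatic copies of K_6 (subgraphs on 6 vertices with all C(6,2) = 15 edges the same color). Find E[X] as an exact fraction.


Let X = Σ_S X_S over the C(23, 6) = 100947 subsets S of size 6, where X_S = 1 if the K_6 on S is monochromatic.
For a fixed S, the K_6 on S has C(6, 2) = 15 edges. P[all 15 edges red] = (1/2)^15, and likewise for blue, so P[monochromatic] = 2·(1/2)^15 = 2^{1 − 15} = 1/16384.
By linearity of expectation: E[X] = C(23, 6) · 2^{1 − 15} = 100947 · 1/16384 = 100947/16384.
Numerically: E[X] ≈ 6.161316.

E[X] = C(23,6)·2^(1−C(6,2)) = 100947/16384 ≈ 6.161316.


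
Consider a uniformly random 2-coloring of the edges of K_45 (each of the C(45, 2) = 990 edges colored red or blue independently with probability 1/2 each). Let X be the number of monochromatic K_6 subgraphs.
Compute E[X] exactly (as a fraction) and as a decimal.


Let X = Σ_S X_S over the C(45, 6) = 8145060 subsets S of size 6, where X_S = 1 if the K_6 on S is monochromatic.
For a fixed S, the K_6 on S has C(6, 2) = 15 edges. P[all 15 edges red] = (1/2)^15, and likewise for blue, so P[monochromatic] = 2·(1/2)^15 = 2^{1 − 15} = 1/16384.
By linearity of expectation: E[X] = C(45, 6) · 2^{1 − 15} = 8145060 · 1/16384 = 2036265/4096.
Numerically: E[X] ≈ 497.1350.

E[X] = C(45,6)·2^(1−C(6,2)) = 2036265/4096 ≈ 497.1350.


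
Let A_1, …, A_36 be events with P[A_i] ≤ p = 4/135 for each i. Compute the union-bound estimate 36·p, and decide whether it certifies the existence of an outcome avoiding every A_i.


Union bound: P[∪_{i=1}^{36} A_i] ≤ Σ_i P[A_i] ≤ 36·p = 36·(4/135) = 16/15.
Numerically: 16/15 ≈ 1.06667.
Is 16/15 < 1? NO.
Since the bound 16/15 is ≥ 1, the union bound is uninformative here; it does NOT by itself certify existence.

36·p = 16/15 ≈ 1.06667; existence NOT certified by the union bound.


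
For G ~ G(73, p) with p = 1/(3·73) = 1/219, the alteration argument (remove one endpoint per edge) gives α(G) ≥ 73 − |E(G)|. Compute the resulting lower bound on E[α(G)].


E[|E(G)|] = C(73, 2)·p = 2628 · (1/219) = 12.
E[α(G)] ≥ n − E[|E(G)|] = 73 − 12 = 61.
Numerically: ≈ 61.000000.
(This is only a lower bound; the true E[α(G)] may be larger.)

E[α(G)] ≥ 61 ≈ 61.000000.


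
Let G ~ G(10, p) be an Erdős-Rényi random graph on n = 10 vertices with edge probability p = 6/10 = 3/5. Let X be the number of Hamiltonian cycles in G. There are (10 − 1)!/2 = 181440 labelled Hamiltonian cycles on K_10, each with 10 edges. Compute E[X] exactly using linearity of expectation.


K_10 has (10 − 1)!/2 = 181440 labelled Hamiltonian cycles.
For each such Hamiltonian cycle H, let X_H = 1 if all 10 edges of H are present in G. Then P[X_H = 1] = p^{10} = (3/5)^{10} = 59049/9765625.
By linearity: E[X] = Σ_H E[X_H] = 181440 · p^{10} = 181440 · 59049/9765625 = 2142770112/1953125.
Numerically: E[X] ≈ 1097.1.

E[X] = 181440 · (3/5)^{10} = 2142770112/1953125 ≈ 1097.1.


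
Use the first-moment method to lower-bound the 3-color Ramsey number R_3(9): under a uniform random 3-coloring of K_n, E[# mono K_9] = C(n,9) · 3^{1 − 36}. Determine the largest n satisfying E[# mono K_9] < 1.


We need C(n, 9) · 3^{1 − 36} < 1, i.e. C(n, 9) < 3^{36 − 1} = 50031545098999707.
Check values of n near the boundary:
  n = 299: C(299, 9) = 46610674441390059; 46610674441390059 < 50031545098999707? YES
  n = 300: C(300, 9) = 48052241692154700; 48052241692154700 < 50031545098999707? YES
  n = 301: C(301, 9) = 49533303936090975; 49533303936090975 < 50031545098999707? YES
  n = 302: C(302, 9) = 51054804739588650; 51054804739588650 < 50031545098999707? NO
  n = 303: C(303, 9) = 52617706925494425; 52617706925494425 < 50031545098999707? NO
  n = 304: C(304, 9) = 54222992899492560; 54222992899492560 < 50031545098999707? NO
The largest n with C(n, 9) < 50031545098999707 is n = 301 (where E[X] = 16511101312030325/16677181699666569 ≈ 0.9900415). Hence R_3(9) > 301, i.e. R_3(9) ≥ 302.

Largest n = 301; hence R_3(9) > 301.


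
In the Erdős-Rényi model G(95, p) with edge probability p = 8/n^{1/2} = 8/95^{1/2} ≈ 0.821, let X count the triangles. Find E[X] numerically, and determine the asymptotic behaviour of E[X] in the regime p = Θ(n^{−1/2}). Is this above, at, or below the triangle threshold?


Number of potential triangles: C(95, 3) = 138415.
Each occurs with probability p³ ≈ (0.821)³ ≈ 5.52948e-01.
By linearity: E[X] = C(95, 3)·p³ ≈ 138415 · 5.52948e-01 ≈ 76536.344.
Since α = 1/2 < 1, p = c/n^{1/2} ≫ 1/n is above the triangle threshold p ~ 1/n. Asymptotically E[X] ~ (c³/6)·n^{3(1−α)} = (8³/6)·n^{1.5} → ∞; triangles are abundant w.h.p.

E[X] ≈ 76536.344; in regime p = Θ(1/n^{1/2}) E[X] diverges (above the triangle threshold p ~ 1/n).


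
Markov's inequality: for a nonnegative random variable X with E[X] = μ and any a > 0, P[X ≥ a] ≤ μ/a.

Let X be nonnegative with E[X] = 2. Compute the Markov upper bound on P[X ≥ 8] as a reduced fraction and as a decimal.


μ = E[X] = 2, a = 8.
Markov: P[X ≥ 8] ≤ μ/a = (2)/8 = 1/4.
Numerically: ≈ 0.25000.
(Since a = 8 > μ = 2.00000, the bound 1/4 is < 1 and informative.)

P[X ≥ 8] ≤ 1/4 ≈ 0.25000.


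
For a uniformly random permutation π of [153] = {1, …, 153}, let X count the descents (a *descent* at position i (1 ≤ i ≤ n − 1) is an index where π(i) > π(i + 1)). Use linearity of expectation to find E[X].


Write X = Σ X_I over i = 1, …, 152, with X_I the indicator of one descent.
There are 152 indicators.
For each fixed i, the pair (π(i), π(i+1)) is a uniformly random ordered pair of distinct values from {1, …, 153}; by symmetry P[π(i) > π(i+1)] = 1/2.
By linearity: E[X] = 152 · (1/2) = (153 − 1) · (1/2) = 76 ≈ 76.000.

E[X] = 76 = 76.000.


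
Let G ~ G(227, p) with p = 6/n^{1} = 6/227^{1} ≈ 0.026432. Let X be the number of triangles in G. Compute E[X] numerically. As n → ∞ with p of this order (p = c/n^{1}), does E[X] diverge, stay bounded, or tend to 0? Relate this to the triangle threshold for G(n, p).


Number of potential triangles: C(227, 3) = 1923825.
Each occurs with probability p³ ≈ (0.026432)³ ≈ 1.8466142e-05.
By linearity: E[X] = C(227, 3)·p³ ≈ 1923825 · 1.8466142e-05 ≈ 35.52563.
Here α = 1, so p = 6/n is exactly at the triangle threshold p ~ 1/n. Asymptotically E[X] → c³/6 = 6³/6 = 36 ≈ 36.00000, a bounded constant. In this regime the triangle count is asymptotically Poisson(c³/6).

E[X] ≈ 35.52563; in regime p = Θ(1/n^{1}) E[X] stays bounded (at the triangle threshold p ~ 1/n).


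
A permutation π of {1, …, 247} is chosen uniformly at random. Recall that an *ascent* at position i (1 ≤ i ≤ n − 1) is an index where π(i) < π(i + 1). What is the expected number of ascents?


Write X = Σ X_I over i = 1, …, 246, with X_I the indicator of one ascent.
There are 246 indicators.
For each fixed i, the pair (π(i), π(i+1)) is a uniformly random ordered pair of distinct values from {1, …, 247}; by symmetry P[π(i) < π(i+1)] = 1/2.
By linearity: E[X] = 246 · (1/2) = (247 − 1) · (1/2) = 123 ≈ 123.00000.

E[X] = 123 = 123.00000.


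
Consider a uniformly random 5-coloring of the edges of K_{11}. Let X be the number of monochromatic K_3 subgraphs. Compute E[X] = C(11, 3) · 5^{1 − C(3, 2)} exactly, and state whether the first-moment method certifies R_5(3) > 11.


E[X] = C(11, 3) · 5^{1 − 3} = 165 · 5^{−2} = 165/25.
As a reduced fraction: E[X] = 33/5 ≈ 6.600.
Is E[X] < 1? NO.
Since E[X] ≥ 1, the first-moment bound is inconclusive at n = 11; it does NOT by itself certify R_5(3) > 11.

E[X] = 33/5 ≈ 6.600; E[X] ≥ 1; first-moment method inconclusive here.


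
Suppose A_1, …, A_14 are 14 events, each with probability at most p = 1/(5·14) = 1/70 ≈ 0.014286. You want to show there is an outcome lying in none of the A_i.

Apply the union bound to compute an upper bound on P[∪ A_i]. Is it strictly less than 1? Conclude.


Union bound: P[∪_{i=1}^{14} A_i] ≤ Σ_i P[A_i] ≤ 14·p = 14·(1/70) = 1/5.
Numerically: 1/5 ≈ 0.200000.
Is 1/5 < 1? YES.
Since P[∪ A_i] ≤ 1/5 < 1, the complement has P[∩ A_i^c] ≥ 1 − 1/5 = 4/5 > 0, so some outcome avoids every A_i.

14·p = 1/5 ≈ 0.200000; existence CERTIFIED by the union bound.


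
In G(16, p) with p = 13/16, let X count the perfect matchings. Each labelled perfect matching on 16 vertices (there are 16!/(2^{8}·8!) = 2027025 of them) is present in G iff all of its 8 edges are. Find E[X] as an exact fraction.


K_16 has 16!/(2^{8}·8!) = 2027025 labelled perfect matchings.
For each such perfect matching H, let X_H = 1 if all 8 edges of H are present in G. Then P[X_H = 1] = p^{8} = (13/16)^{8} = 815730721/4294967296.
By linearity: E[X] = Σ_H E[X_H] = 2027025 · p^{8} = 2027025 · 815730721/4294967296 = 1653506564735025/4294967296.
Numerically: E[X] ≈ 3.8499e+05.

E[X] = 2027025 · (13/16)^{8} = 1653506564735025/4294967296 ≈ 3.8499e+05.


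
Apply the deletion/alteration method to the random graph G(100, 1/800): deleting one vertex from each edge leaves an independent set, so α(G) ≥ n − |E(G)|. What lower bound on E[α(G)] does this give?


E[|E(G)|] = C(100, 2)·p = 4950 · (1/800) = 99/16.
E[α(G)] ≥ n − E[|E(G)|] = 100 − 99/16 = 1501/16.
Numerically: ≈ 93.812.
(This is only a lower bound; the true E[α(G)] may be larger.)

E[α(G)] ≥ 1501/16 ≈ 93.812.


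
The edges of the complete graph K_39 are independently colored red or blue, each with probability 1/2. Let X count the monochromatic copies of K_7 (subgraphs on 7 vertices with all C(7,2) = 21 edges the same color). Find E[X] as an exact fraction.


Let X = Σ_S X_S over the C(39, 7) = 15380937 subsets S of size 7, where X_S = 1 if the K_7 on S is monochromatic.
For a fixed S, the K_7 on S has C(7, 2) = 21 edges. P[all 21 edges red] = (1/2)^21, and likewise for blue, so P[monochromatic] = 2·(1/2)^21 = 2^{1 − 21} = 1/1048576.
By linearity of expectation: E[X] = C(39, 7) · 2^{1 − 21} = 15380937 · 1/1048576 = 15380937/1048576.
Numerically: E[X] ≈ 14.668405.

E[X] = C(39,7)·2^(1−C(7,2)) = 15380937/1048576 ≈ 14.668405.


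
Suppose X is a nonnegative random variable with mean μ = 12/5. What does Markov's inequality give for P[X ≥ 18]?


μ = E[X] = 12/5, a = 18.
Markov: P[X ≥ 18] ≤ μ/a = (12/5)/18 = 2/15.
Numerically: ≈ 0.1333.
(Since a = 18 > μ = 2.4000, the bound 2/15 is < 1 and informative.)

P[X ≥ 18] ≤ 2/15 ≈ 0.1333.


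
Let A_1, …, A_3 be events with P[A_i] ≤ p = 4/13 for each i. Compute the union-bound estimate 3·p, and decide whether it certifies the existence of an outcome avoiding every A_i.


Union bound: P[∪_{i=1}^{3} A_i] ≤ Σ_i P[A_i] ≤ 3·p = 3·(4/13) = 12/13.
Numerically: 12/13 ≈ 0.923077.
Is 12/13 < 1? YES.
Since P[∪ A_i] ≤ 12/13 < 1, the complement has P[∩ A_i^c] ≥ 1 − 12/13 = 1/13 > 0, so some outcome avoids every A_i.

3·p = 12/13 ≈ 0.923077; existence CERTIFIED by the union bound.


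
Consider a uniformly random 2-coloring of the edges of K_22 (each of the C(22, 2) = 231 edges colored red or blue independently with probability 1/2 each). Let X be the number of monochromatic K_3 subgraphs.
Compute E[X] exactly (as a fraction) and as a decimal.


Let X = Σ_S X_S over the C(22, 3) = 1540 subsets S of size 3, where X_S = 1 if the K_3 on S is monochromatic.
For a fixed S, the K_3 on S has C(3, 2) = 3 edges. P[all 3 edges red] = (1/2)^3, and likewise for blue, so P[monochromatic] = 2·(1/2)^3 = 2^{1 − 3} = 1/4.
By linearity: E[X] = C(22, 3) · 2^{1 − 3} = 1540 · 1/4 = 385.
Numerically: E[X] ≈ 385.000000.

E[X] = C(22,3)·2^(1−C(3,2)) = 385 ≈ 385.000000.


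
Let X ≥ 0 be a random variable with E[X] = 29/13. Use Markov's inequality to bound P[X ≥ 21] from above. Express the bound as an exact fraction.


μ = E[X] = 29/13, a = 21.
Markov: P[X ≥ 21] ≤ μ/a = (29/13)/21 = 29/273.
Numerically: ≈ 0.10623.
(Since a = 21 > μ = 2.23077, the bound 29/273 is < 1 and informative.)

P[X ≥ 21] ≤ 29/273 ≈ 0.10623.


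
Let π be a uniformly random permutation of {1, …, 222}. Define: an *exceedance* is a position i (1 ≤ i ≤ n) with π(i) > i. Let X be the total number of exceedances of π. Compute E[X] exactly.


Write X = Σ_{i=1}^{222} X_i, where X_i = 1_{π(i) > i}.
For each fixed i, π(i) is uniform over {1, …, 222} (marginal of a uniform permutation), so P[π(i) > i] = (n − i)/n. Summing: Σ_{i=1}^{222} (n − i)/n = (0 + 1 + … + 221)/222 = 222(222 − 1)/(2·222) = (222 − 1)/2.
Hence E[X] = Σ_{i=1}^{222} (222 − i)/222 = 221/2 ≈ 110.5000.

E[X] = 221/2 = 110.5000.


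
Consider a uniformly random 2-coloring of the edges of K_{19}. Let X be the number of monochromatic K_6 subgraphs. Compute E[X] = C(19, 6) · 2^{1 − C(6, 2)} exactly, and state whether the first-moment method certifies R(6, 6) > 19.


E[X] = C(19, 6) · 2^{1 − 15} = 27132 · 2^{−14} = 27132/16384.
As a reduced fraction: E[X] = 6783/4096 ≈ 1.65601.
Is E[X] < 1? NO.
Since E[X] ≥ 1, the first-moment bound is inconclusive at n = 19; it does NOT by itself certify R(6, 6) > 19.

E[X] = 6783/4096 ≈ 1.65601; E[X] ≥ 1; first-moment method inconclusive here.


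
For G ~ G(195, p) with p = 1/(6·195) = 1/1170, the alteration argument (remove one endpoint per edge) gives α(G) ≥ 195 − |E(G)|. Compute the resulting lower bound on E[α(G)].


E[|E(G)|] = C(195, 2)·p = 18915 · (1/1170) = 97/6.
E[α(G)] ≥ n − E[|E(G)|] = 195 − 97/6 = 1073/6.
Numerically: ≈ 178.833333.
(This is only a lower bound; the true E[α(G)] may be larger.)

E[α(G)] ≥ 1073/6 ≈ 178.833333.


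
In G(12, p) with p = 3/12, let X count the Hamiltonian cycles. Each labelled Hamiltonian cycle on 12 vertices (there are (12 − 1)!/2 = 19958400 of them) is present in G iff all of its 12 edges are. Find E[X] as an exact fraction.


K_12 has (12 − 1)!/2 = 19958400 labelled Hamiltonian cycles.
For each such Hamiltonian cycle H, let X_H = 1 if all 12 edges of H are present in G. Then P[X_H = 1] = p^{12} = (1/4)^{12} = 1/16777216.
By linearity: E[X] = Σ_H E[X_H] = 19958400 · p^{12} = 19958400 · 1/16777216 = 155925/131072.
Numerically: E[X] ≈ 1.18961.

E[X] = 19958400 · (1/4)^{12} = 155925/131072 ≈ 1.18961.


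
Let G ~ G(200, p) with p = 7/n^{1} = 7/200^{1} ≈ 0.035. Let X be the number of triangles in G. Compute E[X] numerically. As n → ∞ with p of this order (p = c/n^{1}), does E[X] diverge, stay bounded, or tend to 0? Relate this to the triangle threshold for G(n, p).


Number of potential triangles: C(200, 3) = 1313400.
Each occurs with probability p³ ≈ (0.035)³ ≈ 4.2875000e-05.
By linearity: E[X] = C(200, 3)·p³ ≈ 1313400 · 4.2875000e-05 ≈ 56.31203.
Here α = 1, so p = 7/n is exactly at the triangle threshold p ~ 1/n. Asymptotically E[X] → c³/6 = 7³/6 = 343/6 ≈ 57.16667, a bounded constant. In this regime the triangle count is asymptotically Poisson(c³/6).

E[X] ≈ 56.31203; in regime p = Θ(1/n^{1}) E[X] stays bounded (at the triangle threshold p ~ 1/n).


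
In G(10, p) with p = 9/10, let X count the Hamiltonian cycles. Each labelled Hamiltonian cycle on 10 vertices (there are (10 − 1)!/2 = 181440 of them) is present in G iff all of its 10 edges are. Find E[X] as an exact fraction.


K_10 has (10 − 1)!/2 = 181440 labelled Hamiltonian cycles.
For each such Hamiltonian cycle H, let X_H = 1 if all 10 edges of H are present in G. Then P[X_H = 1] = p^{10} = (9/10)^{10} = 3486784401/10000000000.
Summing the indicators: E[X] = Σ_H E[X_H] = 181440 · p^{10} = 181440 · 3486784401/10000000000 = 1977006755367/31250000.
Numerically: E[X] ≈ 6.33e+04.

E[X] = 181440 · (9/10)^{10} = 1977006755367/31250000 ≈ 6.33e+04.


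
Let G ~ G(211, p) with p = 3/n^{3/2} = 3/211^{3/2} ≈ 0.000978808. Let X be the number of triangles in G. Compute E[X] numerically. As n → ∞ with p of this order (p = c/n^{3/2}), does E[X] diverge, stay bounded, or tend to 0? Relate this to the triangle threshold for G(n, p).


Number of potential triangles: C(211, 3) = 1543465.
Each occurs with probability p³ ≈ (0.000978808)³ ≈ 9.37762184e-10.
By linearity: E[X] = C(211, 3)·p³ ≈ 1543465 · 9.37762184e-10 ≈ 0.001447.
Since α = 3/2 > 1, p = c/n^{3/2} = o(1/n) is below the triangle threshold p ~ 1/n. Asymptotically E[X] ~ (c³/6)·n^{3(1−α)} = (3³/6)·n^{-1.5} → 0, so by Markov's inequality G has no triangles w.h.p.

E[X] ≈ 0.001447; in regime p = Θ(1/n^{3/2}) E[X] tends to 0 (below the triangle threshold p ~ 1/n).
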